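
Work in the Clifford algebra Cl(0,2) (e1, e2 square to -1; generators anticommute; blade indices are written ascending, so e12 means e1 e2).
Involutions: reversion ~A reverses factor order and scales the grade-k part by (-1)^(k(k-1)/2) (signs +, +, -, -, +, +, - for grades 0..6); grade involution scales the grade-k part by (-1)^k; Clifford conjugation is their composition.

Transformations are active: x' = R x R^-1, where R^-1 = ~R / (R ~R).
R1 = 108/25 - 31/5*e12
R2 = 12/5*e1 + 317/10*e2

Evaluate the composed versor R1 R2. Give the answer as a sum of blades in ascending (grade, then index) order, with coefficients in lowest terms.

Distribute over the terms of R1 (each basis-blade product reordered to ascending indices, repeated generators contracted through their squares):
(108/25) R2 = 1296/125*e1 + 17118/125*e2
(-31/5*e12) R2 = 9827/50*e1 - 372/25*e2
Summing the partial products and collecting blades:
Answer: 51727/250*e1 + 15258/125*e2


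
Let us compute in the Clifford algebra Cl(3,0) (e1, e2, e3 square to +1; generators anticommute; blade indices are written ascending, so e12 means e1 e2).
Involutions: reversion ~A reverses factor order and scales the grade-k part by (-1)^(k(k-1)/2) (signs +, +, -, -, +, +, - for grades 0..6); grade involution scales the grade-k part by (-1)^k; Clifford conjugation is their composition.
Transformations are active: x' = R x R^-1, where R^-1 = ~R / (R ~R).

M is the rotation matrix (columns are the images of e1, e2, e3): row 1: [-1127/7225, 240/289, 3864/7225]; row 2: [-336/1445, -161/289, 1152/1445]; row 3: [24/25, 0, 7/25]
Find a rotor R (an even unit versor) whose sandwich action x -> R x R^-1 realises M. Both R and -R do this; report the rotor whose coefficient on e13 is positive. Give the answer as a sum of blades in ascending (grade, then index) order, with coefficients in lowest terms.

Method: write R = a + b12*e12 + b13*e13 + b23*e23 with a^2 + b12^2 + b13^2 + b23^2 = 1 (so R^-1 = ~R). Expanding the columns R e_j ~R gives tr M = 4a^2 - 1 and, from the antisymmetric part, M21 - M12 = -4a*b12, M13 - M31 = 4a*b13, M32 - M23 = -4a*b23.
Here tr M = -3129/7225, so a^2 = (1 + tr M)/4 = 1024/7225 and a = ±32/85. Taking a = 32/85: M21 - M12 = -1536/1445, M13 - M31 = -3072/7225, M32 - M23 = -1152/1445, giving b12 = 12/17, b13 = -24/85, b23 = 9/17, i.e. R = 32/85 + 12/17*e12 - 24/85*e13 + 9/17*e23.
Its e13 coefficient is negative, so report the other preimage -R.
Answer: -32/85 - 12/17*e12 + 24/85*e13 - 9/17*e23. Recall the cover is two-to-one: with M of trace -3129/7225, both preimages act alike, and the stated e13 sign chooses the sheet.


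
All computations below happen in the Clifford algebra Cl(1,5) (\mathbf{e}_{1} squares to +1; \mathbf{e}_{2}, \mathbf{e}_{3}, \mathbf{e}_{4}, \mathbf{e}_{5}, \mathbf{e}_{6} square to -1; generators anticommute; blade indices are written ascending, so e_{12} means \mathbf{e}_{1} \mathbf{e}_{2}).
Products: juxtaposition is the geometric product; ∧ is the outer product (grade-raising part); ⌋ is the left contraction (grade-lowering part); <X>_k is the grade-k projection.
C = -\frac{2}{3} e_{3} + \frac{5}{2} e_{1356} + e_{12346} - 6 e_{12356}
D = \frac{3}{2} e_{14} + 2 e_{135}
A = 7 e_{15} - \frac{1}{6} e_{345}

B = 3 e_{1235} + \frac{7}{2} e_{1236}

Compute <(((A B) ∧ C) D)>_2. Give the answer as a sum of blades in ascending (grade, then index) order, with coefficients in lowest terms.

step 1: 21 e_{23} - \frac{1}{2} e_{124} - \frac{49}{2} e_{2356} + \frac{7}{12} e_{12456}
step 2: -\frac{1}{3} e_{1234} + \frac{7}{18} e_{123456}
step 3: -\frac{1}{2} e_{23} + \frac{2}{3} e_{245} - \frac{7}{9} e_{246} + \frac{7}{12} e_{2356}
step 4: -\frac{1}{2} e_{23}
Answer: -\frac{1}{2} e_{23}


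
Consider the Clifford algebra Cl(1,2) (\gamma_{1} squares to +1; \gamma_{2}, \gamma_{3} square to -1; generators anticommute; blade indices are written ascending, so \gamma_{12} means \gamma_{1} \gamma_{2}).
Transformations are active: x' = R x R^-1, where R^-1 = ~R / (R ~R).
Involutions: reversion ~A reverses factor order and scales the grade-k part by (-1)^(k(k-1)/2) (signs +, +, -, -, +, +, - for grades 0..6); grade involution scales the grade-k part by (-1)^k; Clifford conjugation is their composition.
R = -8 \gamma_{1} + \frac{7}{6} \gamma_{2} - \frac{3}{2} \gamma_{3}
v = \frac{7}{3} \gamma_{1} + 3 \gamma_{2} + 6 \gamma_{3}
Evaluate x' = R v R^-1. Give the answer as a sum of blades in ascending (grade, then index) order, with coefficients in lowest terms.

~R = -8 \gamma_{1} + \frac{7}{6} \gamma_{2} - \frac{3}{2} \gamma_{3}, and R ~R = \frac{1087}{18}, so R^-1 = ~R / (\frac{1087}{18}).
R v = -\frac{79}{6} - \frac{481}{18} \gamma_{12} - \frac{89}{2} \gamma_{13} + \frac{23}{2} \gamma_{23}
Answer: \frac{3767}{3261} \gamma_{1} - \frac{3814}{1087} \gamma_{2} - \frac{5811}{1087} \gamma_{3}


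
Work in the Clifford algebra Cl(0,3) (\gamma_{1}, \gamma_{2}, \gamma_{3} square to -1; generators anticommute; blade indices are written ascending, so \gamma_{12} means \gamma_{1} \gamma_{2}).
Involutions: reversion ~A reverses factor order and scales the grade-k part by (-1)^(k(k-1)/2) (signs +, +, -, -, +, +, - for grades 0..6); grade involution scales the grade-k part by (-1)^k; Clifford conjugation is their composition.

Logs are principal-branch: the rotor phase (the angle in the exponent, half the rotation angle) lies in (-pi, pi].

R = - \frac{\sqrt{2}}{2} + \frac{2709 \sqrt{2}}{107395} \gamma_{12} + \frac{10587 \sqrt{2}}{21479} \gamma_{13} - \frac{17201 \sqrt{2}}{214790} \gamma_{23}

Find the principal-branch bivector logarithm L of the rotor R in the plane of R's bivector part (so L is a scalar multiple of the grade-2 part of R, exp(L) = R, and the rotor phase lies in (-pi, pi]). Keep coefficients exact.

The scalar part of R is - \frac{\sqrt{2}}{2}, which fixes the principal-branch rotor phase; the unit plane is then the bivector part divided by the sine of that phase, and L is that plane scaled by the phase.
Concretely: cos(phase) = - \frac{\sqrt{2}}{2} gives phase = ±\frac{3 \pi}{4}, and since phase/sin(phase) is even the sign is immaterial: L = (phase/sin(phase)) * <R>_2 = (\frac{3 \sqrt{2} \pi}{4}) * <R>_2.
Answer: \frac{8127 \pi}{214790} \gamma_{12} + \frac{31761 \pi}{42958} \gamma_{13} - \frac{51603 \pi}{429580} \gamma_{23}


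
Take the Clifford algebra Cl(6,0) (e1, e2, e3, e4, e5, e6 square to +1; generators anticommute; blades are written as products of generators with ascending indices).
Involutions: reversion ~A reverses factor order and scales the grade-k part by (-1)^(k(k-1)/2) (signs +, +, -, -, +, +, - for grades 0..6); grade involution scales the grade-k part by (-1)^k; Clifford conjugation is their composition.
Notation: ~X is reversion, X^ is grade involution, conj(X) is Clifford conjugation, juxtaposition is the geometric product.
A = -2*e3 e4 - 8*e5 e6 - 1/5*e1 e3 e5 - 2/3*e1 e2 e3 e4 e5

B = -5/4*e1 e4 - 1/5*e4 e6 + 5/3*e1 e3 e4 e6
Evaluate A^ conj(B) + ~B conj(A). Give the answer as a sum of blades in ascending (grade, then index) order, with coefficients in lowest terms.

first term: -5/2*e1 e3 + 10/3*e1 e6 - 2/5*e3 e6 - 8/5*e4 e5 - 5/6*e2 e3 e5 - 10/9*e2 e5 e6 - 1/4*e3 e4 e5 + 1/3*e4 e5 e6 - 40/3*e1 e3 e4 e5 - 10*e1 e4 e5 e6 - 2/15*e1 e2 e3 e5 e6 - 1/25*e1 e3 e4 e5 e6
second term: -5/2*e1 e3 - 10/3*e1 e6 - 2/5*e3 e6 - 8/5*e4 e5 - 5/6*e2 e3 e5 + 10/9*e2 e5 e6 - 1/4*e3 e4 e5 - 1/3*e4 e5 e6 - 40/3*e1 e3 e4 e5 + 10*e1 e4 e5 e6 + 2/15*e1 e2 e3 e5 e6 + 1/25*e1 e3 e4 e5 e6
Answer: -5*e1 e3 - 4/5*e3 e6 - 16/5*e4 e5 - 5/3*e2 e3 e5 - 1/2*e3 e4 e5 - 80/3*e1 e3 e4 e5


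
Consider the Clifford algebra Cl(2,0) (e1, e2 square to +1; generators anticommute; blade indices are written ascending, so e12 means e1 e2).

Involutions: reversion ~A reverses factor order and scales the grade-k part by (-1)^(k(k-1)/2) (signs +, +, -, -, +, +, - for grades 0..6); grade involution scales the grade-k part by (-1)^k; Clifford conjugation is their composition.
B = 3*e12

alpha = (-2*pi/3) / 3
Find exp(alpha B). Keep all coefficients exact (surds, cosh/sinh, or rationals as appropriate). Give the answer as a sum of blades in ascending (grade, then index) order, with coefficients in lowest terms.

B^2 = (3)^2*(e12)^2 = 9*(-1) = -9 (a basis 2-blade squares to minus the product of its generators' squares).
B^2 = -9 — circular case — the even/odd split gives cos and sin: l = 3, alpha*l = -2*pi/3, so exp(alpha B) = cos(-2*pi/3) + (sin(-2*pi/3)/3)*B = -1/2 + (-sqrt(3)/6)*B.
Answer: -1/2 - sqrt(3)/2*e12


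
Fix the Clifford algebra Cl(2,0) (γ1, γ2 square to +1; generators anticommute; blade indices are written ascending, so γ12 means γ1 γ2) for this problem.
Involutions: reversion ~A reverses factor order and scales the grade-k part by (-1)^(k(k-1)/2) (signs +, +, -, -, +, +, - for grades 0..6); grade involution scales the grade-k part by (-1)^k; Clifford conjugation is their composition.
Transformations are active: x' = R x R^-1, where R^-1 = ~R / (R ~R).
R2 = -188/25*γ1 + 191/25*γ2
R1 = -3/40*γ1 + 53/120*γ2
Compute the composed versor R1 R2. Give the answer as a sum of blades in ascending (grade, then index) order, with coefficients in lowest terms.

Distribute over the terms of R1 (each basis-blade product reordered to ascending indices, repeated generators contracted through their squares):
(-3/40*γ1) R2 = 141/250 - 573/1000*γ12
(53/120*γ2) R2 = 10123/3000 + 2491/750*γ12
Summing the partial products and collecting blades:
Answer: 2363/600 + 1649/600*γ12


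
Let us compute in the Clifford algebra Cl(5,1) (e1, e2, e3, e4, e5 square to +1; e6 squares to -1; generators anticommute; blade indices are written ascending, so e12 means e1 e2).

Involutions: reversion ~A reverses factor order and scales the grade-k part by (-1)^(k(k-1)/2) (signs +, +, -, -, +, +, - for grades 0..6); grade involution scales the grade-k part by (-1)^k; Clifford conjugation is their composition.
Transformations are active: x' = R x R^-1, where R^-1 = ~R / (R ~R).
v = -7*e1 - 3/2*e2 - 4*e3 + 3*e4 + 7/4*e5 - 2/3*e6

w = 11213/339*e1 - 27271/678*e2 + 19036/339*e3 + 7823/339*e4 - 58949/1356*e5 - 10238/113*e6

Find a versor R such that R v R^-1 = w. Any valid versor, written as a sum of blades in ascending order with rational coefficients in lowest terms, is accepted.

Since q(v) = q(w) = 11357/144, the sum R = v + w = 8840/339*e1 - 14144/339*e2 + 17680/339*e3 + 8840/339*e4 - 14144/339*e5 - 30940/339*e6 does the job whenever invertible.
Answer: 8840/339*e1 - 14144/339*e2 + 17680/339*e3 + 8840/339*e4 - 14144/339*e5 - 30940/339*e6


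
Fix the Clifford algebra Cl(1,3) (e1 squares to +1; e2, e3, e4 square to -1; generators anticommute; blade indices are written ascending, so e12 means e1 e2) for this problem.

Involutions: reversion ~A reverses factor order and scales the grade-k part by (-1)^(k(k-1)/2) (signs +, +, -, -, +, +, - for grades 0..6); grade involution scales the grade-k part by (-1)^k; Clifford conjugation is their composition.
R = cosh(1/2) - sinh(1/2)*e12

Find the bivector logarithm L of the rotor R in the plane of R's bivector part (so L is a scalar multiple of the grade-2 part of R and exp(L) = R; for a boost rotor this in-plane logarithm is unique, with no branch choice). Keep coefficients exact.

The scalar part of R is cosh(1/2), giving the rapidity magnitude (cosh is even); the bivector part supplies orientation, its quotient by sinh of the rapidity is the plane, and L = rapidity * plane — unique in that plane, since flipping both signs leaves L unchanged.
Concretely: cosh(rapidity) = cosh(1/2) gives rapidity = ±1/2, and since rapidity/sinh(rapidity) is even the sign is immaterial: L = (rapidity/sinh(rapidity)) * <R>_2 = (1/(2*sinh(1/2))) * <R>_2.
Answer: -1/2*e12


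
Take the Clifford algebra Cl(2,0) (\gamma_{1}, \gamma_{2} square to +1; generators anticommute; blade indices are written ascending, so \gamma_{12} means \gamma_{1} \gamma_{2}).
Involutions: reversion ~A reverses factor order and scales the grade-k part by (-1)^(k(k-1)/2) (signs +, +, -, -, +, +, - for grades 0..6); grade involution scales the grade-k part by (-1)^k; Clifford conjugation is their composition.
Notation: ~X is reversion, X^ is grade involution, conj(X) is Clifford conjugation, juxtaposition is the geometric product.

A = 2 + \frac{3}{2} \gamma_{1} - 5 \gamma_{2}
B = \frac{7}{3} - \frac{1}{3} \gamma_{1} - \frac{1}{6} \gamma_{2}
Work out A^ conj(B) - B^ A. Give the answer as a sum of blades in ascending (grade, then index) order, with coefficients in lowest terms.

first term: 5 - \frac{17}{6} \gamma_{1} + 12 \gamma_{2} - \frac{23}{12} \gamma_{12}
second term: \frac{13}{3} + \frac{25}{6} \gamma_{1} - \frac{34}{3} \gamma_{2} - \frac{23}{12} \gamma_{12}
Answer: \frac{2}{3} - 7 \gamma_{1} + \frac{70}{3} \gamma_{2}


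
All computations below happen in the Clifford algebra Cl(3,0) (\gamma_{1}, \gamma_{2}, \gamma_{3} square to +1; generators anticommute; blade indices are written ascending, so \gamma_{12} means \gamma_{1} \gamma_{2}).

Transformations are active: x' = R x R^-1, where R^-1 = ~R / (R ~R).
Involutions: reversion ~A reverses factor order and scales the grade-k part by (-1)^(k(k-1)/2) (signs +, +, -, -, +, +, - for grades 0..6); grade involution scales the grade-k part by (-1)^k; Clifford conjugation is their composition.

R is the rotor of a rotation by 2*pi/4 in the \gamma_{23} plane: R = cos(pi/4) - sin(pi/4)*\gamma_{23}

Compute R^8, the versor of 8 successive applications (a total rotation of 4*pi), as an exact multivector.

Rotor phase runs at HALF the rotation angle; powers of one rotor simply add phase, so after 8 steps in \gamma_{23} the phase is 8*pi/4 = 2 \pi and R^8 = cos(2 \pi) - sin(2 \pi)*\gamma_{23}.
cos(2 \pi) = 1 and sin(2 \pi) = 0, so R^8 = 1. The total rotation 4*pi is 2 full turns, so every vector returns to itself, yet the rotor is +1, back on the identity sheet (an even number of 2*pi turns).
Answer: 1


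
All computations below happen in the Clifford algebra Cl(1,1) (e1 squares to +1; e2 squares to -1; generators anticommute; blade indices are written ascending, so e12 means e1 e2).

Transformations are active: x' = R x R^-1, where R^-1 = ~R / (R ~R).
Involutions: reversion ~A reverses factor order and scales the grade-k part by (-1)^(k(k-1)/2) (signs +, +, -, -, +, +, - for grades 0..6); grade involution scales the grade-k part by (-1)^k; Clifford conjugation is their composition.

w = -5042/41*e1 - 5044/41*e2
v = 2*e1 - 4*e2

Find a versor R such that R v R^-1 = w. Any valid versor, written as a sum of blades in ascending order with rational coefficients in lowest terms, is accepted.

Sketch: the shared square -12 makes R = v + w = -4960/41*e1 - 5208/41*e2 the natural versor; its sandwich fixes that direction, negates (v - w)/2, and sends v to w.
Answer: -4960/41*e1 - 5208/41*e2


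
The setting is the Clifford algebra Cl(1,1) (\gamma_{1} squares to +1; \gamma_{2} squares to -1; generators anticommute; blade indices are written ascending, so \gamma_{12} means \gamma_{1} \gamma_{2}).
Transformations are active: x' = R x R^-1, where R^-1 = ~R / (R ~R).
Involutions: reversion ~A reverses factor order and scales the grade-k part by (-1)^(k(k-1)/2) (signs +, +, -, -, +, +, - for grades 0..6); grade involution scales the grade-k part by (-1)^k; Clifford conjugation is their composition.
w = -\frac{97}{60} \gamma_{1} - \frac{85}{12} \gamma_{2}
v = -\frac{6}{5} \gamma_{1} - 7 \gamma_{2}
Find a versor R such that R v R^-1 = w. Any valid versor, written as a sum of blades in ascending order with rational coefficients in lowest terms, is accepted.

R = v + w = -\frac{169}{60} \gamma_{1} - \frac{169}{12} \gamma_{2} works: the equal norms (-\frac{1189}{25}) guarantee its sandwich swaps v into w.
Answer: -\frac{169}{60} \gamma_{1} - \frac{169}{12} \gamma_{2}


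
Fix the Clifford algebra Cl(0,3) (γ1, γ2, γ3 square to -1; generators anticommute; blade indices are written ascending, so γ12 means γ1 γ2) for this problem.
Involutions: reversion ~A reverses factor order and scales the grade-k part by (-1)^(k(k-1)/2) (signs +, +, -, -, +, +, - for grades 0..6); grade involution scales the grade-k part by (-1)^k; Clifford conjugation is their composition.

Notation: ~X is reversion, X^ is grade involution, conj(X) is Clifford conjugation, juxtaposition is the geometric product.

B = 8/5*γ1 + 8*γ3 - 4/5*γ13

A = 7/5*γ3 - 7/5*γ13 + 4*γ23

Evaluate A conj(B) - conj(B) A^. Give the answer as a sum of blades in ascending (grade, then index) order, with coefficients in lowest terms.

first term: 308/25 - 252/25*γ1 + 32*γ2 + 56/25*γ3 - 16/5*γ12 + 56/25*γ13 - 32/5*γ123
second term: -252/25 + 308/25*γ1 - 32*γ2 - 56/25*γ3 + 16/5*γ12 + 56/25*γ13 - 32/5*γ123
Answer: 112/5 - 112/5*γ1 + 64*γ2 + 112/25*γ3 - 32/5*γ12


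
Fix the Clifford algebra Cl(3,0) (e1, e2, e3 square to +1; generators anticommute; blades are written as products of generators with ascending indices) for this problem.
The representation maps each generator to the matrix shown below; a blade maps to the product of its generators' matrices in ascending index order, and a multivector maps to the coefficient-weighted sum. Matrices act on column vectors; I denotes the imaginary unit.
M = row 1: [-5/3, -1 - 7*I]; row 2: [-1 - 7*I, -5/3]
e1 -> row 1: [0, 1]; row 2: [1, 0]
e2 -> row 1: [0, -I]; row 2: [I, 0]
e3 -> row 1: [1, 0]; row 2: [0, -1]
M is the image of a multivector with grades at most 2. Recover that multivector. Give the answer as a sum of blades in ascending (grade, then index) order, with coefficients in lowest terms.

Method: 1, rho(e1), rho(e2), rho(e3) form a trace-orthogonal basis of the 2x2 complex matrices (tr(X Y) = 2 if X = Y, else 0), so M = m0*1 + m1*rho(e1) + m2*rho(e2) + m3*rho(e3) with m0 = tr(M)/2 = -5/3, m1 = tr(M rho(e1))/2 = -1 - 7*I, m2 = tr(M rho(e2))/2 = 0, m3 = tr(M rho(e3))/2 = 0.
Multiplying table entries, the bivector images are rho(e1 e2) = I*rho(e3), rho(e1 e3) = -I*rho(e2), rho(e2 e3) = I*rho(e1); with real blade coefficients the real parts of m0..m3 are the coefficients of 1, e1, e2, e3 and the imaginary parts give the bivectors (e2 e3: Im m1, e1 e3: -Im m2, e1 e2: Im m3).
Answer: -5/3 - e1 - 7*e2 e3


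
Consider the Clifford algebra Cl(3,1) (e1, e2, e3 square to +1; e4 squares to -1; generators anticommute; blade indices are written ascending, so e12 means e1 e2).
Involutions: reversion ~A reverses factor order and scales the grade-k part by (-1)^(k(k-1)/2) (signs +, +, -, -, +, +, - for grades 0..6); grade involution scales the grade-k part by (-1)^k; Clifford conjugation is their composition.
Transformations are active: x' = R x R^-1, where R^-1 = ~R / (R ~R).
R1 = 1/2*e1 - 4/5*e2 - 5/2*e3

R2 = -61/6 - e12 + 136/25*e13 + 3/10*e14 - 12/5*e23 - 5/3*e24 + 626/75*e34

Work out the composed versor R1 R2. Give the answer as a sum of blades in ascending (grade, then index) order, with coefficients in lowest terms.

Distribute over the terms of R1 (each basis-blade product reordered to ascending indices, repeated generators contracted through their squares):
(1/2*e1) R2 = -61/12*e1 - 1/2*e2 + 68/25*e3 + 3/20*e4 - 6/5*e123 - 5/6*e124 + 313/75*e134
(-4/5*e2) R2 = -4/5*e1 + 122/15*e2 + 48/25*e3 + 4/3*e4 + 544/125*e123 + 6/25*e124 - 2504/375*e234
(-5/2*e3) R2 = 68/5*e1 - 6*e2 + 305/12*e3 - 313/15*e4 + 5/2*e123 + 3/4*e134 - 25/6*e234
Summing the partial products and collecting blades:
Answer: 463/60*e1 + 49/30*e2 + 9017/300*e3 - 1163/60*e4 + 1413/250*e123 - 89/150*e124 + 1477/300*e134 - 2711/250*e234


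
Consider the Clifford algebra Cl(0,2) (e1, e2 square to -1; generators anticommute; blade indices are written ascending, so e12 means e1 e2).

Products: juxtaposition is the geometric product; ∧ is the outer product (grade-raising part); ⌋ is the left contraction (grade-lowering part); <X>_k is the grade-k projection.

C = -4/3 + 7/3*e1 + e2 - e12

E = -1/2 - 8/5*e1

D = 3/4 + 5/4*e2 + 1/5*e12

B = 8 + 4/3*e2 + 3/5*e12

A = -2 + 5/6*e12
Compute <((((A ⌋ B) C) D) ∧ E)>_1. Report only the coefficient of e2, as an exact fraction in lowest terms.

step 1: -33/2 - 8/3*e2 - 6/5*e12
step 2: 352/15 - 1039/30*e1 - 1417/90*e2 + 2189/90*e12
step 3: 58349/1800 - 8929/150*e1 + 14671/600*e2 - 6107/300*e12
step 4: -58349/3600 - 99461/4500*e1 - 14671/1200*e2 + 49301/1000*e12
step 5: -99461/4500*e1 - 14671/1200*e2
Answer: -14671/1200


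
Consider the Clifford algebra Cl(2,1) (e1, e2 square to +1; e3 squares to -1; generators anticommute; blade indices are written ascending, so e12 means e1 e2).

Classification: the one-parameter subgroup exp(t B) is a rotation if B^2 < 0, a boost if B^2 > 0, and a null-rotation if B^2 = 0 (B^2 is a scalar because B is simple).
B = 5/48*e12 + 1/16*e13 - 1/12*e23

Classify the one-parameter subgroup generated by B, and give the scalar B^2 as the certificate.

B^2 term by term: the squares give (5/48)^2*(e12)^2 + (1/16)^2*(e13)^2 + (-1/12)^2*(e23)^2 = 25/2304*(-1) + 1/256*(+1) + 1/144*(+1) = 0 (each basis 2-blade squares to minus the product of its generators' squares); cross terms between blades sharing an index anticommute and cancel. So B^2 = 0.
Answer: null-rotation, certificate B^2 = 0. The invariant at work: B^2 = 0 is unchanged by conjugation, hence its sign classifies the subgroup whatever basis B is written in.


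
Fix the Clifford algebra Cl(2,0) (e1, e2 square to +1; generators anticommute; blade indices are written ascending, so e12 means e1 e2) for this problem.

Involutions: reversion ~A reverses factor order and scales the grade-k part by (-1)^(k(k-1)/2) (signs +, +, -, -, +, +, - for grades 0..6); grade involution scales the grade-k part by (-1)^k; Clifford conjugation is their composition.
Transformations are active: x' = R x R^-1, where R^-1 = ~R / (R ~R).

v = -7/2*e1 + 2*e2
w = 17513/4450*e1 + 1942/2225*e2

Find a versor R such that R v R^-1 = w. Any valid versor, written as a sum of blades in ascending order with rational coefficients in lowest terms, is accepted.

Key observation: q(v) = q(w) = 65/4 (sandwiches preserve the norm), so R = v + w = 969/2225*e1 + 6392/2225*e2 works whenever it is invertible — the component of v along it is kept and (v - w)/2 reverses, sending v to w.
Answer: 969/2225*e1 + 6392/2225*e2


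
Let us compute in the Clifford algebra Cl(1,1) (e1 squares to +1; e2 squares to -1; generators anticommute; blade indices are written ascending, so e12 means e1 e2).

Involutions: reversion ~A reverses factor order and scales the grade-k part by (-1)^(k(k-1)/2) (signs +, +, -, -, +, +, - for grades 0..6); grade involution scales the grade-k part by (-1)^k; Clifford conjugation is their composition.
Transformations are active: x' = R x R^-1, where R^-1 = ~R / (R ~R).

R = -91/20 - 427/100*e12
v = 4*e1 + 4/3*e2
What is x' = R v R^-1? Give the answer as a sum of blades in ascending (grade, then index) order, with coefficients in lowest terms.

~R = -91/20 + 427/100*e12, and R ~R = 3087/1250, so R^-1 = ~R / (3087/1250).
R v = -938/75*e1 + 826/75*e2
Answer: 7954/189*e1 - 7922/189*e2


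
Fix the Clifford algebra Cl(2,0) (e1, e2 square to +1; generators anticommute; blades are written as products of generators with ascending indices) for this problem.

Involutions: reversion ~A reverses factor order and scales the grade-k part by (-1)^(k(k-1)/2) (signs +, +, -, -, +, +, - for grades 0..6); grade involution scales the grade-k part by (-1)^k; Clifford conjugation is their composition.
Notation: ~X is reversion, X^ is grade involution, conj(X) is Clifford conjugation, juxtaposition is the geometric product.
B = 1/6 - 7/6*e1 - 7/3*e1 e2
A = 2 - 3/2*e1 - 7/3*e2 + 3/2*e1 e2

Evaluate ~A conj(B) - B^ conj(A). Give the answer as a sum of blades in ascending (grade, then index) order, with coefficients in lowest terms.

first term: 25/12 + 271/36*e1 - 77/36*e2 + 257/36*e1 e2
second term: -17/12 - 103/36*e1 + 77/36*e2 - 79/36*e1 e2
Answer: 7/2 + 187/18*e1 - 77/18*e2 + 28/3*e1 e2


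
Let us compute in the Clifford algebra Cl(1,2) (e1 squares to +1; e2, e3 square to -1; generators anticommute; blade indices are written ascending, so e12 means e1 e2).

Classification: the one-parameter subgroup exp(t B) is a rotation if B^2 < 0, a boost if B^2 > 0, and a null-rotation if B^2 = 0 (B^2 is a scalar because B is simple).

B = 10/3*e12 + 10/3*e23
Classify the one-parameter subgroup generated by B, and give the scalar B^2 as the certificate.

B^2 term by term: the squares give (10/3)^2*(e12)^2 + (10/3)^2*(e23)^2 = 100/9*(+1) + 100/9*(-1) = 0 (each basis 2-blade squares to minus the product of its generators' squares); cross terms between blades sharing an index anticommute and cancel. So B^2 = 0.
Answer: null-rotation, certificate B^2 = 0. Key observation: B^2 = 0 is a conjugation invariant, so its sign decides the class regardless of the surface form of B.


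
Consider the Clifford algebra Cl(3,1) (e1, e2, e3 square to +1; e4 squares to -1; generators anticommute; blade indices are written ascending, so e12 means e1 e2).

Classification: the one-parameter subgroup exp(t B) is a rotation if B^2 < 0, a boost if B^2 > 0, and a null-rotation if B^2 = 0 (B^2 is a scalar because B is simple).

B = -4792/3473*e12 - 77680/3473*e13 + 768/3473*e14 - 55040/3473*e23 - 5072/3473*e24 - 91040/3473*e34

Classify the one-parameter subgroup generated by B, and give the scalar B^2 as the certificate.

B^2 term by term: the squares give (-4792/3473)^2*(e12)^2 + (-77680/3473)^2*(e13)^2 + (768/3473)^2*(e14)^2 + (-55040/3473)^2*(e23)^2 + (-5072/3473)^2*(e24)^2 + (-91040/3473)^2*(e34)^2 = 22963264/12061729*(-1) + 6034182400/12061729*(-1) + 589824/12061729*(+1) + 3029401600/12061729*(-1) + 25725184/12061729*(+1) + 8288281600/12061729*(+1) = -64 (each basis 2-blade squares to minus the product of its generators' squares); cross terms between blades sharing an index anticommute and cancel; the commuting (index-disjoint) pairs give grade-4 terms 2*c*c'*(blade product), which cancel blade by blade — e1234: 872527360/12061729 - 787985920/12061729 - 84541440/12061729 = 0 — confirming B is simple. So B^2 = -64.
Answer: rotation, certificate B^2 = -64. One invariant decides it: the square -64 survives every conjugation, and its sign is exactly the classification.


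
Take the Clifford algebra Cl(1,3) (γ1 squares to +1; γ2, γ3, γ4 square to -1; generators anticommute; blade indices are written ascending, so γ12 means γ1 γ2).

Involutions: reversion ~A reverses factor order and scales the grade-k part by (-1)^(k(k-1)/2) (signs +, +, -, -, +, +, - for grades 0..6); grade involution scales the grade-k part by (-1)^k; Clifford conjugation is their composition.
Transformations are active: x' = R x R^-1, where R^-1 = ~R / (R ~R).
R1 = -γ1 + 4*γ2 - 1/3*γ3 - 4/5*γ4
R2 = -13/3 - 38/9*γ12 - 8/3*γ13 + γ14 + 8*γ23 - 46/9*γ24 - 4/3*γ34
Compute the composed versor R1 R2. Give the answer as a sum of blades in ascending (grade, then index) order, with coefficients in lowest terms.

Distribute over the terms of R1 (each basis-blade product reordered to ascending indices, repeated generators contracted through their squares):
(-γ1) R2 = 13/3*γ1 + 38/9*γ2 + 8/3*γ3 - γ4 - 8*γ123 + 46/9*γ124 + 4/3*γ134
(4*γ2) R2 = -152/9*γ1 - 52/3*γ2 - 32*γ3 + 184/9*γ4 + 32/3*γ123 - 4*γ124 - 16/3*γ234
(-1/3*γ3) R2 = 8/9*γ1 - 8/3*γ2 + 13/9*γ3 - 4/9*γ4 + 38/27*γ123 + 1/3*γ134 - 46/27*γ234
(-4/5*γ4) R2 = -4/5*γ1 + 184/45*γ2 + 16/15*γ3 + 52/15*γ4 + 152/45*γ124 + 32/15*γ134 - 32/5*γ234
Summing the partial products and collecting blades:
Answer: -187/15*γ1 - 526/45*γ2 - 1207/45*γ3 + 337/15*γ4 + 110/27*γ123 + 202/45*γ124 + 19/5*γ134 - 1814/135*γ234


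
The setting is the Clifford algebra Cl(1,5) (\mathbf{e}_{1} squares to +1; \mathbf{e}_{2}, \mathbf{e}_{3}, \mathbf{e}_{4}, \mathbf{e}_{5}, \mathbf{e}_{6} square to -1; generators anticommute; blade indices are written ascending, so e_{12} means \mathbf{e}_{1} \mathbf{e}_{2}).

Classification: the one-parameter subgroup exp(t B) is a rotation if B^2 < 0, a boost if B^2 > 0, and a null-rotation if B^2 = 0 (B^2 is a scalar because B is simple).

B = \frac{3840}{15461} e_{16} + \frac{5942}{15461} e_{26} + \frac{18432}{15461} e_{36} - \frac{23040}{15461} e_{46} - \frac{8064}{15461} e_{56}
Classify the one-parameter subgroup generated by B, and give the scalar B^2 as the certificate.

B^2 term by term: the squares give (\frac{3840}{15461})^2*(e_{16})^2 + (\frac{5942}{15461})^2*(e_{26})^2 + (\frac{18432}{15461})^2*(e_{36})^2 + (-\frac{23040}{15461})^2*(e_{46})^2 + (-\frac{8064}{15461})^2*(e_{56})^2 = \frac{14745600}{239042521}*(+1) + \frac{35307364}{239042521}*(-1) + \frac{339738624}{239042521}*(-1) + \frac{530841600}{239042521}*(-1) + \frac{65028096}{239042521}*(-1) = -4 (each basis 2-blade squares to minus the product of its generators' squares); cross terms between blades sharing an index anticommute and cancel. So B^2 = -4.
Answer: rotation, certificate B^2 = -4. The class reads off the invariant scalar -4 directly.


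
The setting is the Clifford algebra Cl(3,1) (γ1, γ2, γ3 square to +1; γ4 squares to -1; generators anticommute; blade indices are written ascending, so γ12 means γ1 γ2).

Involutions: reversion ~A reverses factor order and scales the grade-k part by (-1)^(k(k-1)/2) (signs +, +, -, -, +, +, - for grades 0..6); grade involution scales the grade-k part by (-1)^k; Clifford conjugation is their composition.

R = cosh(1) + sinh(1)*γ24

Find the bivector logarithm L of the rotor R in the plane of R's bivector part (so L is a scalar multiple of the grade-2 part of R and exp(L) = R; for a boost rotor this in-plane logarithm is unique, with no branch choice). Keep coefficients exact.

The scalar part of R is cosh(1), giving the rapidity magnitude (cosh is even); the bivector part supplies orientation, its quotient by sinh of the rapidity is the plane, and L = rapidity * plane — unique in that plane, since flipping both signs leaves L unchanged.
Concretely: cosh(rapidity) = cosh(1) gives rapidity = ±1, and since rapidity/sinh(rapidity) is even the sign is immaterial: L = (rapidity/sinh(rapidity)) * <R>_2 = (1/sinh(1)) * <R>_2.
Answer: γ24


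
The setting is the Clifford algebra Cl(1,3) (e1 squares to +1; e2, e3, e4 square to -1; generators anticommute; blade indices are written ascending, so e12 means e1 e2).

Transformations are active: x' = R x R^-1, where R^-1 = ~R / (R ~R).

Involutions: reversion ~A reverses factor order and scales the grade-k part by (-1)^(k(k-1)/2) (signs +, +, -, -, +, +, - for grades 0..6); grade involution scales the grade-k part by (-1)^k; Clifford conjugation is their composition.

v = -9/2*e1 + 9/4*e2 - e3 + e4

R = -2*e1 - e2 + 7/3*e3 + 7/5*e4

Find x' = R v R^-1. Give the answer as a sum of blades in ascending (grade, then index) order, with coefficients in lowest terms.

~R = -2*e1 - e2 + 7/3*e3 + 7/5*e4, and R ~R = -991/225, so R^-1 = ~R / (-991/225).
R v = 731/60 - 9*e12 + 25/2*e13 + 43/10*e14 - 17/4*e23 - 83/20*e24 + 56/15*e34
Answer: 30849/1982*e1 + 13011/3964*e2 - 23603/1982*e3 - 17333/1982*e4


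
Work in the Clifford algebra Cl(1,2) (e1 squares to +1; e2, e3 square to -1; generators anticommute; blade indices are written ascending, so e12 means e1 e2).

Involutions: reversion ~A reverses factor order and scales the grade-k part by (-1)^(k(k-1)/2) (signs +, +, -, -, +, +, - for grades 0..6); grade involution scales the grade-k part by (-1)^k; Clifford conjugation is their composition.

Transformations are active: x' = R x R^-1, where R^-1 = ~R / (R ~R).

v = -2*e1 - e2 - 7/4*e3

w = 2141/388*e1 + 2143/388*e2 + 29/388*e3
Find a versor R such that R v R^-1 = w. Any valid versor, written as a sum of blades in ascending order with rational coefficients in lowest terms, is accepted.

Key observation: q(v) = q(w) = -1/16 (sandwiches preserve the norm), so R = v + w = 1365/388*e1 + 1755/388*e2 - 325/194*e3 works whenever it is invertible — the component of v along it is kept and (v - w)/2 reverses, sending v to w.
Answer: 1365/388*e1 + 1755/388*e2 - 325/194*e3


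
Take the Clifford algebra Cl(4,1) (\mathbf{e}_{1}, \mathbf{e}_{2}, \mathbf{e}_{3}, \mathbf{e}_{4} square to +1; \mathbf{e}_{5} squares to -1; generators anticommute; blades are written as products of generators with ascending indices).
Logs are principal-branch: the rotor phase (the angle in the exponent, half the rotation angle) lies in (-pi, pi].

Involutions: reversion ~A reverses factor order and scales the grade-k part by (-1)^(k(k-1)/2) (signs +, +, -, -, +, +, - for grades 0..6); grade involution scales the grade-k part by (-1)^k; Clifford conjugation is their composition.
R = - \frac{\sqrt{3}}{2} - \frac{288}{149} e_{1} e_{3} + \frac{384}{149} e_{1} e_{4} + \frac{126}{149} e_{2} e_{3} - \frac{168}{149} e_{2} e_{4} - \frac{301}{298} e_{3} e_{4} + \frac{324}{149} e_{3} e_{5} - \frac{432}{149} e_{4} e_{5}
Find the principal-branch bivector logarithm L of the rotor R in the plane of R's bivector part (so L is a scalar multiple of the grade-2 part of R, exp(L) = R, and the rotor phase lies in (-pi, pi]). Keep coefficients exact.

The scalar part of R is - \frac{\sqrt{3}}{2}, which pins the rotor phase on the principal branch; dividing the bivector part by the sine of that phase recovers the unit plane, and L is the phase times that plane.
Concretely: cos(phase) = - \frac{\sqrt{3}}{2} gives phase = ±\frac{5 \pi}{6}, and since phase/sin(phase) is even the sign is immaterial: L = (phase/sin(phase)) * <R>_2 = (\frac{5 \pi}{3}) * <R>_2.
Answer: - \frac{480 \pi}{149} e_{1} e_{3} + \frac{640 \pi}{149} e_{1} e_{4} + \frac{210 \pi}{149} e_{2} e_{3} - \frac{280 \pi}{149} e_{2} e_{4} - \frac{1505 \pi}{894} e_{3} e_{4} + \frac{540 \pi}{149} e_{3} e_{5} - \frac{720 \pi}{149} e_{4} e_{5}


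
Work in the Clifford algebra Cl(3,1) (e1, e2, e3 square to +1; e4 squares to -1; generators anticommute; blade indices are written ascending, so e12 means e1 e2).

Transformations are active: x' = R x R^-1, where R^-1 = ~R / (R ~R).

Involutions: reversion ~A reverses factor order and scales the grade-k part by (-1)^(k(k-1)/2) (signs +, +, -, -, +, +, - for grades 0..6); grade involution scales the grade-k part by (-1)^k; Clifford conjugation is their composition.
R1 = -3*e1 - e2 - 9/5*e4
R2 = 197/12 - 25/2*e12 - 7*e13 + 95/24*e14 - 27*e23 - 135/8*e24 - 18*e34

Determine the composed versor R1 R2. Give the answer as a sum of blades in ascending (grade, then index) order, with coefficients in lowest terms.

Distribute over the terms of R1 (each basis-blade product reordered to ascending indices, repeated generators contracted through their squares):
(-3*e1) R2 = -197/4*e1 + 75/2*e2 + 21*e3 - 95/8*e4 + 81*e123 + 405/8*e124 + 54*e134
(-e2) R2 = -25/2*e1 - 197/12*e2 + 27*e3 + 135/8*e4 - 7*e123 + 95/24*e124 + 18*e234
(-9/5*e4) R2 = -57/8*e1 + 243/8*e2 + 162/5*e3 - 591/20*e4 + 45/2*e124 + 63/5*e134 + 243/5*e234
Summing the partial products and collecting blades:
Answer: -551/8*e1 + 1235/24*e2 + 402/5*e3 - 491/20*e4 + 74*e123 + 925/12*e124 + 333/5*e134 + 333/5*e234


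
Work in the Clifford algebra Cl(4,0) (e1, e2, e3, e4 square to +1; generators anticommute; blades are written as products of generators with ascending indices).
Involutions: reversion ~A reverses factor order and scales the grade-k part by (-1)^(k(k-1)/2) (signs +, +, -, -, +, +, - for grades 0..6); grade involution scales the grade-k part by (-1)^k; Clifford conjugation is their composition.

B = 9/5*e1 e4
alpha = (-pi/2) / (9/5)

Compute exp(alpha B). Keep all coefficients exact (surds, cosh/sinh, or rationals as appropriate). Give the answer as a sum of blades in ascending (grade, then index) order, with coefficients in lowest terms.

B^2 = (9/5)^2*(e1 e4)^2 = 81/25*(-1) = -81/25 (a basis 2-blade squares to minus the product of its generators' squares).
B^2 = -81/25 — circular case — the even/odd split gives cos and sin: l = 9/5, alpha*l = -pi/2, so exp(alpha B) = cos(-pi/2) + (sin(-pi/2)/(9/5))*B = 0 + (-5/9)*B.
Answer: -e1 e4


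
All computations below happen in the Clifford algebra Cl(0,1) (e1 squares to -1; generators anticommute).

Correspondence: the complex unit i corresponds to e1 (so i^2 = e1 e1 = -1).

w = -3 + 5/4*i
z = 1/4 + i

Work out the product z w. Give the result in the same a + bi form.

In blades: z = 1/4 + e1, w = -3 + 5/4*e1.
Distribute z over w term by term (generator squares from the signature, products reordered to ascending indices): (1/4)*w = -3/4 + 5/16*e1; (e1)*w = -5/4 - 3*e1.
Sum: -2 - 43/16*e1; translating back through the correspondence:
Answer: -2 - 43/16*i


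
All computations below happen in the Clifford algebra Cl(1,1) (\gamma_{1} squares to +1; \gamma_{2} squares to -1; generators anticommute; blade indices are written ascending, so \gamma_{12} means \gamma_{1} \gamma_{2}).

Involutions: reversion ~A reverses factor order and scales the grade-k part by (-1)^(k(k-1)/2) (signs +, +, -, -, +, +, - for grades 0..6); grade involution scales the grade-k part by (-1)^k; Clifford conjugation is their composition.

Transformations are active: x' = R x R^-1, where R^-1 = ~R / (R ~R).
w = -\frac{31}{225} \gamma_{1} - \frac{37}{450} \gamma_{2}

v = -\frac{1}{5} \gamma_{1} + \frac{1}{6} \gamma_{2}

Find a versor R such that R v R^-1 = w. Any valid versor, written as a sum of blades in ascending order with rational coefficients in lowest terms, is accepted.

Equal squares first: v^2 = w^2 = \frac{11}{900}. Then v + w = -\frac{76}{225} \gamma_{1} + \frac{19}{225} \gamma_{2} is a versor taking v to w, provided it is invertible.
Answer: -\frac{76}{225} \gamma_{1} + \frac{19}{225} \gamma_{2}


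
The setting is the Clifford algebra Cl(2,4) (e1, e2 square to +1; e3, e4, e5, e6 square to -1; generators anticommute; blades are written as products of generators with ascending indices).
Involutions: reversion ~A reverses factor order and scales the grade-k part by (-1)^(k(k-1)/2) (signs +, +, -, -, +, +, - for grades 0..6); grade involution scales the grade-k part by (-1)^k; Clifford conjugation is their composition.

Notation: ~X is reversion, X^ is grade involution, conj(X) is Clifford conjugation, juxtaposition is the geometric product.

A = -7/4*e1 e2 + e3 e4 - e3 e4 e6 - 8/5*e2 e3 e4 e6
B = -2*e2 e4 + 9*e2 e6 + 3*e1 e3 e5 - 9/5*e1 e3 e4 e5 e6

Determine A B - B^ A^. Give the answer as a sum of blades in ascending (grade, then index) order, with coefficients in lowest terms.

first term: 7/2*e1 e4 + 9/5*e1 e5 - 63/4*e1 e6 + 2*e2 e3 - 72/5*e3 e4 - 16/5*e3 e6 - 72/25*e1 e2 e5 + 3*e1 e4 e5 + 9/5*e1 e5 e6 - 9*e2 e3 e4 + 21/4*e2 e3 e5 - 2*e2 e3 e6 + 3*e1 e4 e5 e6 + 9*e2 e3 e4 e6 - 24/5*e1 e2 e4 e5 e6 - 63/20*e2 e3 e4 e5 e6
second term: -7/2*e1 e4 + 9/5*e1 e5 + 63/4*e1 e6 - 2*e2 e3 - 72/5*e3 e4 - 16/5*e3 e6 - 72/25*e1 e2 e5 + 3*e1 e4 e5 - 9/5*e1 e5 e6 - 9*e2 e3 e4 + 21/4*e2 e3 e5 - 2*e2 e3 e6 + 3*e1 e4 e5 e6 + 9*e2 e3 e4 e6 - 24/5*e1 e2 e4 e5 e6 - 63/20*e2 e3 e4 e5 e6
Answer: 7*e1 e4 - 63/2*e1 e6 + 4*e2 e3 + 18/5*e1 e5 e6


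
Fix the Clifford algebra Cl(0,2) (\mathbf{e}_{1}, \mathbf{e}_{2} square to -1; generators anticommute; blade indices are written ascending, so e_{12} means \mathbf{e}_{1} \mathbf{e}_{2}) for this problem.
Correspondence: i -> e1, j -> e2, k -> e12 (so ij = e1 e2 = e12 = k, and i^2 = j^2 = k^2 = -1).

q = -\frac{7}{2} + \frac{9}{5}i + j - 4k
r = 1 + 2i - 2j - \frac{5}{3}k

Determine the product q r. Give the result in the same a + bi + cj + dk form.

In blades: q = -\frac{7}{2} + \frac{9}{5} e_{1} + e_{2} - 4 e_{12}, r = 1 + 2 e_{1} - 2 e_{2} - \frac{5}{3} e_{12}.
Distribute q over r term by term (generator squares from the signature, products reordered to ascending indices): (-\frac{7}{2})*r = -\frac{7}{2} - 7 e_{1} + 7 e_{2} + \frac{35}{6} e_{12}; (\frac{9}{5} e_{1})*r = -\frac{18}{5} + \frac{9}{5} e_{1} + 3 e_{2} - \frac{18}{5} e_{12}; (e_{2})*r = 2 - \frac{5}{3} e_{1} + e_{2} - 2 e_{12}; (-4 e_{12})*r = -\frac{20}{3} - 8 e_{1} - 8 e_{2} - 4 e_{12}.
Sum: -\frac{353}{30} - \frac{223}{15} e_{1} + 3 e_{2} - \frac{113}{30} e_{12}; translating back through the correspondence:
Answer: -\frac{353}{30} - \frac{223}{15}i + 3j - \frac{113}{30}k


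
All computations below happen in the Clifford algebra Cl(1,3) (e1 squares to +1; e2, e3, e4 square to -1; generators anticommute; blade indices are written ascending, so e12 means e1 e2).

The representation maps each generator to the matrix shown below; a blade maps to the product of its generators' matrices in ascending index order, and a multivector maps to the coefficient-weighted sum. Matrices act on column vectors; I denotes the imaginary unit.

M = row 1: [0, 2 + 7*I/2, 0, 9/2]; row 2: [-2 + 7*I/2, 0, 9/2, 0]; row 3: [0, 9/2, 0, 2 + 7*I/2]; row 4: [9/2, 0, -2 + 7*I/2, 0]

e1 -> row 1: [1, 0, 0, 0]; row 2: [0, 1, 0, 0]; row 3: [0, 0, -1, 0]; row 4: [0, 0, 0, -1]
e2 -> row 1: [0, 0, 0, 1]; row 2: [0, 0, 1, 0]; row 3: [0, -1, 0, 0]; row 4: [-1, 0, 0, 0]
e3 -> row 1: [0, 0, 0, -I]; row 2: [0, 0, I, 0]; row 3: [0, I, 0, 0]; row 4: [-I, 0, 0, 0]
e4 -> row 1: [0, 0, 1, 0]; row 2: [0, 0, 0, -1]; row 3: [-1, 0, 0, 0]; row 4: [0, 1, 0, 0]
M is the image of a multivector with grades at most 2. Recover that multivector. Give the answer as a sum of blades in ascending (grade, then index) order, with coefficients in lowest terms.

Method: the blade images are trace-orthogonal — tr(rho(e_A) rho(e_B)^-1) = 4 if A = B and 0 otherwise — and rho(e_A)^-1 = (e_A)^2 * rho(e_A) with (e_A)^2 = +1 or -1, so the coefficient of e_A in the preimage is (e_A)^2 * tr(M rho(e_A))/4.
Nonzero projections over blades of grade <= 2: e12: (e12)^2 = +1, tr(M rho(e12)) = 18, coefficient 9/2; e24: (e24)^2 = -1, tr(M rho(e24)) = -8, coefficient 2; e34: (e34)^2 = -1, tr(M rho(e34)) = 14, coefficient -7/2. Every other blade of grade <= 2 projects to 0.
Answer: 9/2*e12 + 2*e24 - 7/2*e34
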